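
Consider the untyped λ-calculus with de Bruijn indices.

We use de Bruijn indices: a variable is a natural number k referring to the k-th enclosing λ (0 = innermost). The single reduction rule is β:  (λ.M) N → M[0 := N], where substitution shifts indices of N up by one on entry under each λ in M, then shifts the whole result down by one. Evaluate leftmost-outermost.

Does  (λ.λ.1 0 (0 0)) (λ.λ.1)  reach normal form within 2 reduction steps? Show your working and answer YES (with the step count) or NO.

Answer: NO — after 2 steps the term is λ.(λ.1) (0 0), not yet normal

Derivation:
  start: (λ.λ.1 0 (0 0)) (λ.λ.1)
  →1  λ.(λ.λ.1) 0 (0 0)
  →2  λ.(λ.1) (0 0)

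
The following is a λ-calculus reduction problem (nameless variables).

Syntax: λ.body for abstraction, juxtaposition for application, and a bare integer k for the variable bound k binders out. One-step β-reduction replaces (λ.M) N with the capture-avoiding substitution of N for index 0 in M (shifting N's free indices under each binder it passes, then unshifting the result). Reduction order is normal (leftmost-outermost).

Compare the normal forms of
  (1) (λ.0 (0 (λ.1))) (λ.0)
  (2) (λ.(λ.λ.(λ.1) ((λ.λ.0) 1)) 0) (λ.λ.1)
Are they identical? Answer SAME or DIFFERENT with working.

Term A:
  start: (λ.0 (0 (λ.1))) (λ.0)
  step 1: (λ.0) ((λ.0) (λ.λ.0))
  step 2: (λ.0) (λ.λ.0)
  step 3: λ.λ.0

Term B:
  start: (λ.(λ.λ.(λ.1) ((λ.λ.0) 1)) 0) (λ.λ.1)
  step 1: (λ.λ.(λ.1) ((λ.λ.0) 1)) (λ.λ.1)
  step 2: λ.(λ.1) ((λ.λ.0) (λ.λ.1))
  step 3: λ.0

Answer: DIFFERENT — A ⇓ λ.λ.0, B ⇓ λ.0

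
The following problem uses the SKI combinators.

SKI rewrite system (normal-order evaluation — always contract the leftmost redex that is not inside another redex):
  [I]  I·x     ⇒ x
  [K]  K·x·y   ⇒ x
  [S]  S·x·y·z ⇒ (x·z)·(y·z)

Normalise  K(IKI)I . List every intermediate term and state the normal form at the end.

Answer: normal form = KI  (in 2 steps)

Reduction:
  start: K(IKI)I
  step 1: IKI
  step 2: KI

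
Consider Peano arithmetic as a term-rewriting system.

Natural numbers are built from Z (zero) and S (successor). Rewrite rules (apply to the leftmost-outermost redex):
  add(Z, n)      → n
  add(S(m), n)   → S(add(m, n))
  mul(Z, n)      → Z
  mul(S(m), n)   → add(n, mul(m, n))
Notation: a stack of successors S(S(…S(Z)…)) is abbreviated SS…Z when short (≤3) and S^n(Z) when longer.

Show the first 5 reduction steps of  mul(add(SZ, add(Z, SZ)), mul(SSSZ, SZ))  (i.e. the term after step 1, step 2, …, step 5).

Answer: after 5 steps: S(add(add(Z, mul(SSZ, SZ)), mul(add(Z, add(Z, SZ)), mul(SSSZ, SZ))))

Derivation:
  start: mul(add(SZ, add(Z, SZ)), mul(SSSZ, SZ))
  →1  mul(S(add(Z, add(Z, SZ))), mul(SSSZ, SZ))
  →2  add(mul(SSSZ, SZ), mul(add(Z, add(Z, SZ)), mul(SSSZ, SZ)))
  →3  add(add(SZ, mul(SSZ, SZ)), mul(add(Z, add(Z, SZ)), mul(SSSZ, SZ)))
  →4  add(S(add(Z, mul(SSZ, SZ))), mul(add(Z, add(Z, SZ)), mul(SSSZ, SZ)))
  →5  S(add(add(Z, mul(SSZ, SZ)), mul(add(Z, add(Z, SZ)), mul(SSSZ, SZ))))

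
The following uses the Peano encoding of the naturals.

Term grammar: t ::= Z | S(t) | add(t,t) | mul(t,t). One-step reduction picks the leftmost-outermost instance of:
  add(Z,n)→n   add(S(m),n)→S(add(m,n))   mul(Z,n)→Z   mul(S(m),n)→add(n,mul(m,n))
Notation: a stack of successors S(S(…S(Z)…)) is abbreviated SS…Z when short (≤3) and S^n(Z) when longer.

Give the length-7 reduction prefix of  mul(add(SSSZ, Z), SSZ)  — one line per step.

Answer: after 7 steps: S(S(add(SSZ, mul(add(SZ, Z), SSZ))))

Derivation:
  start: mul(add(SSSZ, Z), SSZ)
  →1  mul(S(add(SSZ, Z)), SSZ)
  →2  add(SSZ, mul(add(SSZ, Z), SSZ))
  →3  S(add(SZ, mul(add(SSZ, Z), SSZ)))
  →4  S(S(add(Z, mul(add(SSZ, Z), SSZ))))
  →5  S(S(mul(add(SSZ, Z), SSZ)))
  →6  S(S(mul(S(add(SZ, Z)), SSZ)))
  →7  S(S(add(SSZ, mul(add(SZ, Z), SSZ))))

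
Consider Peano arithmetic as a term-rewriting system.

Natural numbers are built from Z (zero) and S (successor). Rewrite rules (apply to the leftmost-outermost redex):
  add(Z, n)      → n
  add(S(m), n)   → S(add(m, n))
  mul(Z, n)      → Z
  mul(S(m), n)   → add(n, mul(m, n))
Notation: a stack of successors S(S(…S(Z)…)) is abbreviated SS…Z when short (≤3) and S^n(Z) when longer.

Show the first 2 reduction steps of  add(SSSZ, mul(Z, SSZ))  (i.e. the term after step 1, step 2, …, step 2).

Answer: after 2 steps: S(S(add(SZ, mul(Z, SSZ))))

Derivation:
  start: add(SSSZ, mul(Z, SSZ))
  →1  S(add(SSZ, mul(Z, SSZ)))
  →2  S(S(add(SZ, mul(Z, SSZ))))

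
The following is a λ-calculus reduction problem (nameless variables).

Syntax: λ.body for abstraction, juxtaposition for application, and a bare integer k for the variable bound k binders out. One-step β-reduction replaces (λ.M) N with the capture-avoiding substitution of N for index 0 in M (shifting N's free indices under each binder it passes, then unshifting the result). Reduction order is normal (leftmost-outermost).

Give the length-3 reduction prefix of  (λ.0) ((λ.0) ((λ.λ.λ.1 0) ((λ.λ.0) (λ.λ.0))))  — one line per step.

Answer: after 3 steps: λ.λ.1 0

Derivation:
  start: (λ.0) ((λ.0) ((λ.λ.λ.1 0) ((λ.λ.0) (λ.λ.0))))
  [1] (λ.0) ((λ.λ.λ.1 0) ((λ.λ.0) (λ.λ.0)))
  [2] (λ.λ.λ.1 0) ((λ.λ.0) (λ.λ.0))
  [3] λ.λ.1 0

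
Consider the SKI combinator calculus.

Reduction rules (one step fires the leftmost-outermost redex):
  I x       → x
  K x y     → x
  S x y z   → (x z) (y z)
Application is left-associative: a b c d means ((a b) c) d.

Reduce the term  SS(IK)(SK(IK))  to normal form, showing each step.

  start: SS(IK)(SK(IK))
  →1  S(SK(IK))(IK(SK(IK)))
  →2  S(SKK)(IK(SK(IK)))
  →3  S(SKK)(K(SK(IK)))
  →4  S(SKK)(K(SKK))

Answer: normal form = S(SKK)(K(SKK))  (in 4 steps)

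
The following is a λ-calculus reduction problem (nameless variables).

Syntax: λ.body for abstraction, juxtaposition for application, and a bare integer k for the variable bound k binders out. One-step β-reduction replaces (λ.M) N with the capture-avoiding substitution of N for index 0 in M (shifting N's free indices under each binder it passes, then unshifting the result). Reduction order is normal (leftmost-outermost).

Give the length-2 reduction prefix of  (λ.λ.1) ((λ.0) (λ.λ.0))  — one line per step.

Answer: after 2 steps: λ.λ.λ.0

Working:
  start: (λ.λ.1) ((λ.0) (λ.λ.0))
  [1] λ.(λ.0) (λ.λ.0)
  [2] λ.λ.λ.0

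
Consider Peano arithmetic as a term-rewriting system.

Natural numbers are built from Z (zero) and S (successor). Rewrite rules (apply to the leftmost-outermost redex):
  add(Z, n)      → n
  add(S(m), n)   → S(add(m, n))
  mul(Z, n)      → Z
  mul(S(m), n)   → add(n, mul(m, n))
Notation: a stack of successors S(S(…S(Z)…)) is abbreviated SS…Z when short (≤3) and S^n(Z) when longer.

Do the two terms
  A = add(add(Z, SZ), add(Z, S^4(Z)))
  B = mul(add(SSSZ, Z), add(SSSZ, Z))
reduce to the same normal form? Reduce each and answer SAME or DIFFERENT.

Term A:
  start: add(add(Z, SZ), add(Z, S^4(Z)))
  →1  add(SZ, add(Z, S^4(Z)))
  →2  S(add(Z, add(Z, S^4(Z))))
  →3  S(add(Z, S^4(Z)))
  →4  S^5(Z)

Term B:
  start: mul(add(SSSZ, Z), add(SSSZ, Z))
  →1  mul(S(add(SSZ, Z)), add(SSSZ, Z))
  →2  add(add(SSSZ, Z), mul(add(SSZ, Z), add(SSSZ, Z)))
  →3  add(S(add(SSZ, Z)), mul(add(SSZ, Z), add(SSSZ, Z)))
  →4  S(add(add(SSZ, Z), mul(add(SSZ, Z), add(SSSZ, Z))))
  →5  S(add(S(add(SZ, Z)), mul(add(SSZ, Z), add(SSSZ, Z))))
  →6  S(S(add(add(SZ, Z), mul(add(SSZ, Z), add(SSSZ, Z)))))
  →7  S(S(add(S(add(Z, Z)), mul(add(SSZ, Z), add(SSSZ, Z)))))
  →8  S(S(S(add(add(Z, Z), mul(add(SSZ, Z), add(SSSZ, Z))))))
  →9  S(S(S(add(Z, mul(add(SSZ, Z), add(SSSZ, Z))))))
  →10  S(S(S(mul(add(SSZ, Z), add(SSSZ, Z)))))
  →11  S(S(S(mul(S(add(SZ, Z)), add(SSSZ, Z)))))
  →12  S(S(S(add(add(SSSZ, Z), mul(add(SZ, Z), add(SSSZ, Z))))))
  →13  S(S(S(add(S(add(SSZ, Z)), mul(add(SZ, Z), add(SSSZ, Z))))))
  →14  S(S(S(S(add(add(SSZ, Z), mul(add(SZ, Z), add(SSSZ, Z)))))))
  →15  S(S(S(S(add(S(add(SZ, Z)), mul(add(SZ, Z), add(SSSZ, Z)))))))
  →16  S(S(S(S(S(add(add(SZ, Z), mul(add(SZ, Z), add(SSSZ, Z))))))))
  →17  S(S(S(S(S(add(S(add(Z, Z)), mul(add(SZ, Z), add(SSSZ, Z))))))))
  →18  S(S(S(S(S(S(add(add(Z, Z), mul(add(SZ, Z), add(SSSZ, Z)))))))))
  →19  S(S(S(S(S(S(add(Z, mul(add(SZ, Z), add(SSSZ, Z)))))))))
  →20  S(S(S(S(S(S(mul(add(SZ, Z), add(SSSZ, Z))))))))
  →21  S(S(S(S(S(S(mul(S(add(Z, Z)), add(SSSZ, Z))))))))
  →22  S(S(S(S(S(S(add(add(SSSZ, Z), mul(add(Z, Z), add(SSSZ, Z)))))))))
  →23  S(S(S(S(S(S(add(S(add(SSZ, Z)), mul(add(Z, Z), add(SSSZ, Z)))))))))
  →24  S(S(S(S(S(S(S(add(add(SSZ, Z), mul(add(Z, Z), add(SSSZ, Z))))))))))
  →25  S(S(S(S(S(S(S(add(S(add(SZ, Z)), mul(add(Z, Z), add(SSSZ, Z))))))))))
  →26  S(S(S(S(S(S(S(S(add(add(SZ, Z), mul(add(Z, Z), add(SSSZ, Z)))))))))))
  →27  S(S(S(S(S(S(S(S(add(S(add(Z, Z)), mul(add(Z, Z), add(SSSZ, Z)))))))))))
  →28  S(S(S(S(S(S(S(S(S(add(add(Z, Z), mul(add(Z, Z), add(SSSZ, Z))))))))))))
  →29  S(S(S(S(S(S(S(S(S(add(Z, mul(add(Z, Z), add(SSSZ, Z))))))))))))
  →30  S(S(S(S(S(S(S(S(S(mul(add(Z, Z), add(SSSZ, Z)))))))))))
  →31  S(S(S(S(S(S(S(S(S(mul(Z, add(SSSZ, Z)))))))))))
  →32  S^9(Z)

Answer: DIFFERENT — A ⇓ S^5(Z), B ⇓ S^9(Z)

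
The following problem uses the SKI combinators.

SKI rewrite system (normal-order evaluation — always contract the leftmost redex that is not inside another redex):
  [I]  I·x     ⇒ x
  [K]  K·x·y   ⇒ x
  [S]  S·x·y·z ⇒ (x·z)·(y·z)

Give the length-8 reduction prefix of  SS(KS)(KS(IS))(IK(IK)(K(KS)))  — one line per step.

Answer: after 8 steps: SK(S(K(IK)(K(KS))))

Derivation:
  start: SS(KS)(KS(IS))(IK(IK)(K(KS)))
  step 1: S(KS(IS))(KS(KS(IS)))(IK(IK)(K(KS)))
  step 2: KS(IS)(IK(IK)(K(KS)))(KS(KS(IS))(IK(IK)(K(KS))))
  step 3: S(IK(IK)(K(KS)))(KS(KS(IS))(IK(IK)(K(KS))))
  step 4: S(K(IK)(K(KS)))(KS(KS(IS))(IK(IK)(K(KS))))
  step 5: S(IK)(KS(KS(IS))(IK(IK)(K(KS))))
  step 6: SK(KS(KS(IS))(IK(IK)(K(KS))))
  step 7: SK(S(IK(IK)(K(KS))))
  step 8: SK(S(K(IK)(K(KS))))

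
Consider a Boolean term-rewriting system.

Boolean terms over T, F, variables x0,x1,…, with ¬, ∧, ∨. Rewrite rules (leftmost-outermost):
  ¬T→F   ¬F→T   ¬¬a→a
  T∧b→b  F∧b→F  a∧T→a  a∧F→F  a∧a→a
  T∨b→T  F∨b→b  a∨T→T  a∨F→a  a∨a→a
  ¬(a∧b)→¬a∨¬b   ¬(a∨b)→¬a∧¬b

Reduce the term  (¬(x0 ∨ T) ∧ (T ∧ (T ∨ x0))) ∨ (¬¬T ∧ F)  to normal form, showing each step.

Answer: normal form = F  (in 6 steps)

Reduction:
  start: (¬(x0 ∨ T) ∧ (T ∧ (T ∨ x0))) ∨ (¬¬T ∧ F)
  →1  ((¬x0 ∧ ¬T) ∧ (T ∧ (T ∨ x0))) ∨ (¬¬T ∧ F)
  →2  ((¬x0 ∧ F) ∧ (T ∧ (T ∨ x0))) ∨ (¬¬T ∧ F)
  →3  (F ∧ (T ∧ (T ∨ x0))) ∨ (¬¬T ∧ F)
  →4  F ∨ (¬¬T ∧ F)
  →5  ¬¬T ∧ F
  →6  F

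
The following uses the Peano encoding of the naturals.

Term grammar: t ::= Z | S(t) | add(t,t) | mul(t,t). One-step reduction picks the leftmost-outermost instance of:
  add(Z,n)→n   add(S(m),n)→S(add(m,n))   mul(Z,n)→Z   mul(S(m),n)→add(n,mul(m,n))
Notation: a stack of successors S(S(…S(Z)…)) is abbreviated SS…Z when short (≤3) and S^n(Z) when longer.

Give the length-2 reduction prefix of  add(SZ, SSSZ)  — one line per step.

Answer: after 2 steps: S^4(Z)

Reduction:
  start: add(SZ, SSSZ)
  [1] S(add(Z, SSSZ))
  [2] S^4(Z)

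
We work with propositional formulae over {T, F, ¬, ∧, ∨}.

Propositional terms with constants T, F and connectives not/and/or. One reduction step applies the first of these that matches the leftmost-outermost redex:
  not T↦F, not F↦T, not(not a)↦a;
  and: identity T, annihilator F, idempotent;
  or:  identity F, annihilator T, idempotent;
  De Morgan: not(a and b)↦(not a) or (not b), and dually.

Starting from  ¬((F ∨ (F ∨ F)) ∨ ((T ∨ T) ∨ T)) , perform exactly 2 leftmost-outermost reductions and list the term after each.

  start: ¬((F ∨ (F ∨ F)) ∨ ((T ∨ T) ∨ T))
  [1] ¬(F ∨ (F ∨ F)) ∧ ¬((T ∨ T) ∨ T)
  [2] (¬F ∧ ¬(F ∨ F)) ∧ ¬((T ∨ T) ∨ T)

Answer: after 2 steps: (¬F ∧ ¬(F ∨ F)) ∧ ¬((T ∨ T) ∨ T)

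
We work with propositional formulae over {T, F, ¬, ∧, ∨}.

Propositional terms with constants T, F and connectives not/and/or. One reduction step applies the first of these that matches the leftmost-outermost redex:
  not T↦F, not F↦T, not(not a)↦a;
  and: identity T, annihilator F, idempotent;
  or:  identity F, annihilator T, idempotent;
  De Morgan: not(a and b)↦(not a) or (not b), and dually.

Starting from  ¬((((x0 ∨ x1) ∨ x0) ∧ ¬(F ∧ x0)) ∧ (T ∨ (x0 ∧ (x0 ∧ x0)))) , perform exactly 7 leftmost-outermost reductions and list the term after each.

  start: ¬((((x0 ∨ x1) ∨ x0) ∧ ¬(F ∧ x0)) ∧ (T ∨ (x0 ∧ (x0 ∧ x0))))
  step 1: ¬(((x0 ∨ x1) ∨ x0) ∧ ¬(F ∧ x0)) ∨ ¬(T ∨ (x0 ∧ (x0 ∧ x0)))
  step 2: (¬((x0 ∨ x1) ∨ x0) ∨ ¬¬(F ∧ x0)) ∨ ¬(T ∨ (x0 ∧ (x0 ∧ x0)))
  step 3: ((¬(x0 ∨ x1) ∧ ¬x0) ∨ ¬¬(F ∧ x0)) ∨ ¬(T ∨ (x0 ∧ (x0 ∧ x0)))
  step 4: (((¬x0 ∧ ¬x1) ∧ ¬x0) ∨ ¬¬(F ∧ x0)) ∨ ¬(T ∨ (x0 ∧ (x0 ∧ x0)))
  step 5: (((¬x0 ∧ ¬x1) ∧ ¬x0) ∨ (F ∧ x0)) ∨ ¬(T ∨ (x0 ∧ (x0 ∧ x0)))
  step 6: (((¬x0 ∧ ¬x1) ∧ ¬x0) ∨ F) ∨ ¬(T ∨ (x0 ∧ (x0 ∧ x0)))
  step 7: ((¬x0 ∧ ¬x1) ∧ ¬x0) ∨ ¬(T ∨ (x0 ∧ (x0 ∧ x0)))

Answer: after 7 steps: ((¬x0 ∧ ¬x1) ∧ ¬x0) ∨ ¬(T ∨ (x0 ∧ (x0 ∧ x0)))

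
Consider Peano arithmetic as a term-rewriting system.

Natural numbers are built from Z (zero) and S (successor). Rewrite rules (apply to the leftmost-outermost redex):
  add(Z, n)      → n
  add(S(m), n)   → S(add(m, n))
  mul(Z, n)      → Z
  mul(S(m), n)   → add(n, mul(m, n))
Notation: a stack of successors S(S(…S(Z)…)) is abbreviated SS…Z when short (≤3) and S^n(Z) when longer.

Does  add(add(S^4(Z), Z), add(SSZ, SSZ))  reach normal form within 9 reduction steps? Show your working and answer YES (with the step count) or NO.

Answer: NO — after 9 steps the term is S(S(S(S(add(Z, add(SSZ, SSZ)))))), not yet normal

Reduction:
  start: add(add(S^4(Z), Z), add(SSZ, SSZ))
  [1] add(S(add(SSSZ, Z)), add(SSZ, SSZ))
  [2] S(add(add(SSSZ, Z), add(SSZ, SSZ)))
  [3] S(add(S(add(SSZ, Z)), add(SSZ, SSZ)))
  [4] S(S(add(add(SSZ, Z), add(SSZ, SSZ))))
  [5] S(S(add(S(add(SZ, Z)), add(SSZ, SSZ))))
  [6] S(S(S(add(add(SZ, Z), add(SSZ, SSZ)))))
  [7] S(S(S(add(S(add(Z, Z)), add(SSZ, SSZ)))))
  [8] S(S(S(S(add(add(Z, Z), add(SSZ, SSZ))))))
  [9] S(S(S(S(add(Z, add(SSZ, SSZ))))))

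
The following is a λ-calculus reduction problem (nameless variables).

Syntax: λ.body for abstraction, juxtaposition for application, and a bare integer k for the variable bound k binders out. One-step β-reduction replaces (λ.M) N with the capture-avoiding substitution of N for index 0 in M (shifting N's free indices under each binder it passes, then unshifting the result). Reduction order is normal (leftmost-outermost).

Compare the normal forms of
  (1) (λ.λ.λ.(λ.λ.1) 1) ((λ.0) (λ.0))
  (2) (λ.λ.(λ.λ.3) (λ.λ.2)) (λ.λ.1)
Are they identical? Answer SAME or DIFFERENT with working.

Term A:
  start: (λ.λ.λ.(λ.λ.1) 1) ((λ.0) (λ.0))
  step 1: λ.λ.(λ.λ.1) 1
  step 2: λ.λ.λ.2

Term B:
  start: (λ.λ.(λ.λ.3) (λ.λ.2)) (λ.λ.1)
  step 1: λ.(λ.λ.λ.λ.1) (λ.λ.2)
  step 2: λ.λ.λ.λ.1

Answer: DIFFERENT — A ⇓ λ.λ.λ.2, B ⇓ λ.λ.λ.λ.1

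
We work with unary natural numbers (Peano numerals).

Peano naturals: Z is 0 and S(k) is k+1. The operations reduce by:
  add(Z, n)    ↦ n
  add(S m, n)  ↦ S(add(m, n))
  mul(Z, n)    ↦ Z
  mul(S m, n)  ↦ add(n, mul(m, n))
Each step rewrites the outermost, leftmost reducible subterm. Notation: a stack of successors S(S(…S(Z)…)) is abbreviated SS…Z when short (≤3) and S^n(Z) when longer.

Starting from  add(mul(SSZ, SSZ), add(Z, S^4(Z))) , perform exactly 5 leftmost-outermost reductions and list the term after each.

Answer: after 5 steps: S(S(add(add(Z, mul(SZ, SSZ)), add(Z, S^4(Z)))))

Working:
  start: add(mul(SSZ, SSZ), add(Z, S^4(Z)))
  [1] add(add(SSZ, mul(SZ, SSZ)), add(Z, S^4(Z)))
  [2] add(S(add(SZ, mul(SZ, SSZ))), add(Z, S^4(Z)))
  [3] S(add(add(SZ, mul(SZ, SSZ)), add(Z, S^4(Z))))
  [4] S(add(S(add(Z, mul(SZ, SSZ))), add(Z, S^4(Z))))
  [5] S(S(add(add(Z, mul(SZ, SSZ)), add(Z, S^4(Z)))))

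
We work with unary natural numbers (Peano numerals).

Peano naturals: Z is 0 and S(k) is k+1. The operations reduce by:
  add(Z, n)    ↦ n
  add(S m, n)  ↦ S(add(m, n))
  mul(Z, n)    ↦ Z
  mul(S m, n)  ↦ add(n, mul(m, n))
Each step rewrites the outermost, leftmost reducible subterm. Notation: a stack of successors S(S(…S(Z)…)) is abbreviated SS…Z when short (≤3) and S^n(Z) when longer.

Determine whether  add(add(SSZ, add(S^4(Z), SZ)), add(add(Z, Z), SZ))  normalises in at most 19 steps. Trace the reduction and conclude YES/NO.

Answer: YES — reaches normal form S^8(Z) in 18 ≤ 19 steps

Reduction:
  start: add(add(SSZ, add(S^4(Z), SZ)), add(add(Z, Z), SZ))
  [1] add(S(add(SZ, add(S^4(Z), SZ))), add(add(Z, Z), SZ))
  [2] S(add(add(SZ, add(S^4(Z), SZ)), add(add(Z, Z), SZ)))
  [3] S(add(S(add(Z, add(S^4(Z), SZ))), add(add(Z, Z), SZ)))
  [4] S(S(add(add(Z, add(S^4(Z), SZ)), add(add(Z, Z), SZ))))
  [5] S(S(add(add(S^4(Z), SZ), add(add(Z, Z), SZ))))
  [6] S(S(add(S(add(SSSZ, SZ)), add(add(Z, Z), SZ))))
  [7] S(S(S(add(add(SSSZ, SZ), add(add(Z, Z), SZ)))))
  [8] S(S(S(add(S(add(SSZ, SZ)), add(add(Z, Z), SZ)))))
  [9] S(S(S(S(add(add(SSZ, SZ), add(add(Z, Z), SZ))))))
  [10] S(S(S(S(add(S(add(SZ, SZ)), add(add(Z, Z), SZ))))))
  [11] S(S(S(S(S(add(add(SZ, SZ), add(add(Z, Z), SZ)))))))
  [12] S(S(S(S(S(add(S(add(Z, SZ)), add(add(Z, Z), SZ)))))))
  [13] S(S(S(S(S(S(add(add(Z, SZ), add(add(Z, Z), SZ))))))))
  [14] S(S(S(S(S(S(add(SZ, add(add(Z, Z), SZ))))))))
  [15] S(S(S(S(S(S(S(add(Z, add(add(Z, Z), SZ)))))))))
  [16] S(S(S(S(S(S(S(add(add(Z, Z), SZ))))))))
  [17] S(S(S(S(S(S(S(add(Z, SZ))))))))
  [18] S^8(Z)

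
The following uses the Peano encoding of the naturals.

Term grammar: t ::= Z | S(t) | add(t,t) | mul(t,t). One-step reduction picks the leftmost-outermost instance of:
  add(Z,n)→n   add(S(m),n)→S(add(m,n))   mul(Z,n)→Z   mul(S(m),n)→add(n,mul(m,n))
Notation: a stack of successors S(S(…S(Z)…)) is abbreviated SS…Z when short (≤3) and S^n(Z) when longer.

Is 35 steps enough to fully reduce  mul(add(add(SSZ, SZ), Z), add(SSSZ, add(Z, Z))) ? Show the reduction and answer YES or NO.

Answer: NO — after 35 steps the term is S(S(S(S(S(S(S(S(S(add(Z, mul(add(Z, Z), add(SSSZ, add(Z, Z))))))))))))), not yet normal

Working:
  start: mul(add(add(SSZ, SZ), Z), add(SSSZ, add(Z, Z)))
  →1  mul(add(S(add(SZ, SZ)), Z), add(SSSZ, add(Z, Z)))
  →2  mul(S(add(add(SZ, SZ), Z)), add(SSSZ, add(Z, Z)))
  →3  add(add(SSSZ, add(Z, Z)), mul(add(add(SZ, SZ), Z), add(SSSZ, add(Z, Z))))
  →4  add(S(add(SSZ, add(Z, Z))), mul(add(add(SZ, SZ), Z), add(SSSZ, add(Z, Z))))
  →5  S(add(add(SSZ, add(Z, Z)), mul(add(add(SZ, SZ), Z), add(SSSZ, add(Z, Z)))))
  →6  S(add(S(add(SZ, add(Z, Z))), mul(add(add(SZ, SZ), Z), add(SSSZ, add(Z, Z)))))
  →7  S(S(add(add(SZ, add(Z, Z)), mul(add(add(SZ, SZ), Z), add(SSSZ, add(Z, Z))))))
  →8  S(S(add(S(add(Z, add(Z, Z))), mul(add(add(SZ, SZ), Z), add(SSSZ, add(Z, Z))))))
  →9  S(S(S(add(add(Z, add(Z, Z)), mul(add(add(SZ, SZ), Z), add(SSSZ, add(Z, Z)))))))
  →10  S(S(S(add(add(Z, Z), mul(add(add(SZ, SZ), Z), add(SSSZ, add(Z, Z)))))))
  →11  S(S(S(add(Z, mul(add(add(SZ, SZ), Z), add(SSSZ, add(Z, Z)))))))
  →12  S(S(S(mul(add(add(SZ, SZ), Z), add(SSSZ, add(Z, Z))))))
  →13  S(S(S(mul(add(S(add(Z, SZ)), Z), add(SSSZ, add(Z, Z))))))
  →14  S(S(S(mul(S(add(add(Z, SZ), Z)), add(SSSZ, add(Z, Z))))))
  →15  S(S(S(add(add(SSSZ, add(Z, Z)), mul(add(add(Z, SZ), Z), add(SSSZ, add(Z, Z)))))))
  →16  S(S(S(add(S(add(SSZ, add(Z, Z))), mul(add(add(Z, SZ), Z), add(SSSZ, add(Z, Z)))))))
  →17  S(S(S(S(add(add(SSZ, add(Z, Z)), mul(add(add(Z, SZ), Z), add(SSSZ, add(Z, Z))))))))
  →18  S(S(S(S(add(S(add(SZ, add(Z, Z))), mul(add(add(Z, SZ), Z), add(SSSZ, add(Z, Z))))))))
  →19  S(S(S(S(S(add(add(SZ, add(Z, Z)), mul(add(add(Z, SZ), Z), add(SSSZ, add(Z, Z)))))))))
  →20  S(S(S(S(S(add(S(add(Z, add(Z, Z))), mul(add(add(Z, SZ), Z), add(SSSZ, add(Z, Z)))))))))
  →21  S(S(S(S(S(S(add(add(Z, add(Z, Z)), mul(add(add(Z, SZ), Z), add(SSSZ, add(Z, Z))))))))))
  →22  S(S(S(S(S(S(add(add(Z, Z), mul(add(add(Z, SZ), Z), add(SSSZ, add(Z, Z))))))))))
  →23  S(S(S(S(S(S(add(Z, mul(add(add(Z, SZ), Z), add(SSSZ, add(Z, Z))))))))))
  →24  S(S(S(S(S(S(mul(add(add(Z, SZ), Z), add(SSSZ, add(Z, Z)))))))))
  →25  S(S(S(S(S(S(mul(add(SZ, Z), add(SSSZ, add(Z, Z)))))))))
  →26  S(S(S(S(S(S(mul(S(add(Z, Z)), add(SSSZ, add(Z, Z)))))))))
  →27  S(S(S(S(S(S(add(add(SSSZ, add(Z, Z)), mul(add(Z, Z), add(SSSZ, add(Z, Z))))))))))
  →28  S(S(S(S(S(S(add(S(add(SSZ, add(Z, Z))), mul(add(Z, Z), add(SSSZ, add(Z, Z))))))))))
  →29  S(S(S(S(S(S(S(add(add(SSZ, add(Z, Z)), mul(add(Z, Z), add(SSSZ, add(Z, Z)))))))))))
  →30  S(S(S(S(S(S(S(add(S(add(SZ, add(Z, Z))), mul(add(Z, Z), add(SSSZ, add(Z, Z)))))))))))
  →31  S(S(S(S(S(S(S(S(add(add(SZ, add(Z, Z)), mul(add(Z, Z), add(SSSZ, add(Z, Z))))))))))))
  →32  S(S(S(S(S(S(S(S(add(S(add(Z, add(Z, Z))), mul(add(Z, Z), add(SSSZ, add(Z, Z))))))))))))
  →33  S(S(S(S(S(S(S(S(S(add(add(Z, add(Z, Z)), mul(add(Z, Z), add(SSSZ, add(Z, Z)))))))))))))
  →34  S(S(S(S(S(S(S(S(S(add(add(Z, Z), mul(add(Z, Z), add(SSSZ, add(Z, Z)))))))))))))
  →35  S(S(S(S(S(S(S(S(S(add(Z, mul(add(Z, Z), add(SSSZ, add(Z, Z)))))))))))))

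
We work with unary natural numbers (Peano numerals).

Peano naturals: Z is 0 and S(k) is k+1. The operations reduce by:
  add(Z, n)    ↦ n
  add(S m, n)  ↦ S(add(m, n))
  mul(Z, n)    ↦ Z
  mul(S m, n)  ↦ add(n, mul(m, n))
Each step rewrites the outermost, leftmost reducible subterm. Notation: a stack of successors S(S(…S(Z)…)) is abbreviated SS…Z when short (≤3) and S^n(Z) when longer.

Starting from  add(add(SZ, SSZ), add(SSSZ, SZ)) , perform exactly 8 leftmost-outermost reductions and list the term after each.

Answer: after 8 steps: S(S(S(S(S(add(SZ, SZ))))))

Reduction:
  start: add(add(SZ, SSZ), add(SSSZ, SZ))
  →1  add(S(add(Z, SSZ)), add(SSSZ, SZ))
  →2  S(add(add(Z, SSZ), add(SSSZ, SZ)))
  →3  S(add(SSZ, add(SSSZ, SZ)))
  →4  S(S(add(SZ, add(SSSZ, SZ))))
  →5  S(S(S(add(Z, add(SSSZ, SZ)))))
  →6  S(S(S(add(SSSZ, SZ))))
  →7  S(S(S(S(add(SSZ, SZ)))))
  →8  S(S(S(S(S(add(SZ, SZ))))))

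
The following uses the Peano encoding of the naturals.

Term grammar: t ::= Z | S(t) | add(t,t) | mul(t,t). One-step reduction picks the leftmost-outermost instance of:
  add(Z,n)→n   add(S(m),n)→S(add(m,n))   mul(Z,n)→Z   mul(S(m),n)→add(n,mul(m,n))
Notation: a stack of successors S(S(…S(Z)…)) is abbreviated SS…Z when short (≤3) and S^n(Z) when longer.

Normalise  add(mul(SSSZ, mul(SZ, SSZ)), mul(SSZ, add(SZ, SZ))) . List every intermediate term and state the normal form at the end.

Answer: normal form = S^10(Z)  (in 48 steps)

Reduction:
  start: add(mul(SSSZ, mul(SZ, SSZ)), mul(SSZ, add(SZ, SZ)))
  [1] add(add(mul(SZ, SSZ), mul(SSZ, mul(SZ, SSZ))), mul(SSZ, add(SZ, SZ)))
  [2] add(add(add(SSZ, mul(Z, SSZ)), mul(SSZ, mul(SZ, SSZ))), mul(SSZ, add(SZ, SZ)))
  [3] add(add(S(add(SZ, mul(Z, SSZ))), mul(SSZ, mul(SZ, SSZ))), mul(SSZ, add(SZ, SZ)))
  [4] add(S(add(add(SZ, mul(Z, SSZ)), mul(SSZ, mul(SZ, SSZ)))), mul(SSZ, add(SZ, SZ)))
  [5] S(add(add(add(SZ, mul(Z, SSZ)), mul(SSZ, mul(SZ, SSZ))), mul(SSZ, add(SZ, SZ))))
  [6] S(add(add(S(add(Z, mul(Z, SSZ))), mul(SSZ, mul(SZ, SSZ))), mul(SSZ, add(SZ, SZ))))
  [7] S(add(S(add(add(Z, mul(Z, SSZ)), mul(SSZ, mul(SZ, SSZ)))), mul(SSZ, add(SZ, SZ))))
  [8] S(S(add(add(add(Z, mul(Z, SSZ)), mul(SSZ, mul(SZ, SSZ))), mul(SSZ, add(SZ, SZ)))))
  [9] S(S(add(add(mul(Z, SSZ), mul(SSZ, mul(SZ, SSZ))), mul(SSZ, add(SZ, SZ)))))
  [10] S(S(add(add(Z, mul(SSZ, mul(SZ, SSZ))), mul(SSZ, add(SZ, SZ)))))
  [11] S(S(add(mul(SSZ, mul(SZ, SSZ)), mul(SSZ, add(SZ, SZ)))))
  [12] S(S(add(add(mul(SZ, SSZ), mul(SZ, mul(SZ, SSZ))), mul(SSZ, add(SZ, SZ)))))
  [13] S(S(add(add(add(SSZ, mul(Z, SSZ)), mul(SZ, mul(SZ, SSZ))), mul(SSZ, add(SZ, SZ)))))
  [14] S(S(add(add(S(add(SZ, mul(Z, SSZ))), mul(SZ, mul(SZ, SSZ))), mul(SSZ, add(SZ, SZ)))))
  [15] S(S(add(S(add(add(SZ, mul(Z, SSZ)), mul(SZ, mul(SZ, SSZ)))), mul(SSZ, add(SZ, SZ)))))
  [16] S(S(S(add(add(add(SZ, mul(Z, SSZ)), mul(SZ, mul(SZ, SSZ))), mul(SSZ, add(SZ, SZ))))))
  [17] S(S(S(add(add(S(add(Z, mul(Z, SSZ))), mul(SZ, mul(SZ, SSZ))), mul(SSZ, add(SZ, SZ))))))
  [18] S(S(S(add(S(add(add(Z, mul(Z, SSZ)), mul(SZ, mul(SZ, SSZ)))), mul(SSZ, add(SZ, SZ))))))
  [19] S(S(S(S(add(add(add(Z, mul(Z, SSZ)), mul(SZ, mul(SZ, SSZ))), mul(SSZ, add(SZ, SZ)))))))
  [20] S(S(S(S(add(add(mul(Z, SSZ), mul(SZ, mul(SZ, SSZ))), mul(SSZ, add(SZ, SZ)))))))
  [21] S(S(S(S(add(add(Z, mul(SZ, mul(SZ, SSZ))), mul(SSZ, add(SZ, SZ)))))))
  [22] S(S(S(S(add(mul(SZ, mul(SZ, SSZ)), mul(SSZ, add(SZ, SZ)))))))
  [23] S(S(S(S(add(add(mul(SZ, SSZ), mul(Z, mul(SZ, SSZ))), mul(SSZ, add(SZ, SZ)))))))
  [24] S(S(S(S(add(add(add(SSZ, mul(Z, SSZ)), mul(Z, mul(SZ, SSZ))), mul(SSZ, add(SZ, SZ)))))))
  [25] S(S(S(S(add(add(S(add(SZ, mul(Z, SSZ))), mul(Z, mul(SZ, SSZ))), mul(SSZ, add(SZ, SZ)))))))
  [26] S(S(S(S(add(S(add(add(SZ, mul(Z, SSZ)), mul(Z, mul(SZ, SSZ)))), mul(SSZ, add(SZ, SZ)))))))
  [27] S(S(S(S(S(add(add(add(SZ, mul(Z, SSZ)), mul(Z, mul(SZ, SSZ))), mul(SSZ, add(SZ, SZ))))))))
  [28] S(S(S(S(S(add(add(S(add(Z, mul(Z, SSZ))), mul(Z, mul(SZ, SSZ))), mul(SSZ, add(SZ, SZ))))))))
  [29] S(S(S(S(S(add(S(add(add(Z, mul(Z, SSZ)), mul(Z, mul(SZ, SSZ)))), mul(SSZ, add(SZ, SZ))))))))
  [30] S(S(S(S(S(S(add(add(add(Z, mul(Z, SSZ)), mul(Z, mul(SZ, SSZ))), mul(SSZ, add(SZ, SZ)))))))))
  [31] S(S(S(S(S(S(add(add(mul(Z, SSZ), mul(Z, mul(SZ, SSZ))), mul(SSZ, add(SZ, SZ)))))))))
  [32] S(S(S(S(S(S(add(add(Z, mul(Z, mul(SZ, SSZ))), mul(SSZ, add(SZ, SZ)))))))))
  [33] S(S(S(S(S(S(add(mul(Z, mul(SZ, SSZ)), mul(SSZ, add(SZ, SZ)))))))))
  [34] S(S(S(S(S(S(add(Z, mul(SSZ, add(SZ, SZ)))))))))
  [35] S(S(S(S(S(S(mul(SSZ, add(SZ, SZ))))))))
  [36] S(S(S(S(S(S(add(add(SZ, SZ), mul(SZ, add(SZ, SZ)))))))))
  [37] S(S(S(S(S(S(add(S(add(Z, SZ)), mul(SZ, add(SZ, SZ)))))))))
  [38] S(S(S(S(S(S(S(add(add(Z, SZ), mul(SZ, add(SZ, SZ))))))))))
  [39] S(S(S(S(S(S(S(add(SZ, mul(SZ, add(SZ, SZ))))))))))
  [40] S(S(S(S(S(S(S(S(add(Z, mul(SZ, add(SZ, SZ)))))))))))
  [41] S(S(S(S(S(S(S(S(mul(SZ, add(SZ, SZ))))))))))
  [42] S(S(S(S(S(S(S(S(add(add(SZ, SZ), mul(Z, add(SZ, SZ)))))))))))
  [43] S(S(S(S(S(S(S(S(add(S(add(Z, SZ)), mul(Z, add(SZ, SZ)))))))))))
  [44] S(S(S(S(S(S(S(S(S(add(add(Z, SZ), mul(Z, add(SZ, SZ))))))))))))
  [45] S(S(S(S(S(S(S(S(S(add(SZ, mul(Z, add(SZ, SZ))))))))))))
  [46] S(S(S(S(S(S(S(S(S(S(add(Z, mul(Z, add(SZ, SZ)))))))))))))
  [47] S(S(S(S(S(S(S(S(S(S(mul(Z, add(SZ, SZ))))))))))))
  [48] S^10(Z)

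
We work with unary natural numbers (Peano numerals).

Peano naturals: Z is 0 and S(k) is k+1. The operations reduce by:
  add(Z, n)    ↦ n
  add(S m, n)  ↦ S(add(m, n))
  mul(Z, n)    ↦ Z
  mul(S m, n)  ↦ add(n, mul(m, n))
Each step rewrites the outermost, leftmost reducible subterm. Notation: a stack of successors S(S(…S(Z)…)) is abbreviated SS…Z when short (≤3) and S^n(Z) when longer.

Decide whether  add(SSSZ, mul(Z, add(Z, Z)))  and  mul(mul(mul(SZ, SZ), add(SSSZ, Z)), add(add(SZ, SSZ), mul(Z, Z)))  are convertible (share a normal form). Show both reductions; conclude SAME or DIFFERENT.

Answer: DIFFERENT — A ⇓ SSSZ, B ⇓ S^9(Z)

Derivation:
Term A:
  start: add(SSSZ, mul(Z, add(Z, Z)))
  →1  S(add(SSZ, mul(Z, add(Z, Z))))
  →2  S(S(add(SZ, mul(Z, add(Z, Z)))))
  →3  S(S(S(add(Z, mul(Z, add(Z, Z))))))
  →4  S(S(S(mul(Z, add(Z, Z)))))
  →5  SSSZ

Term B:
  start: mul(mul(mul(SZ, SZ), add(SSSZ, Z)), add(add(SZ, SSZ), mul(Z, Z)))
  →1  mul(mul(add(SZ, mul(Z, SZ)), add(SSSZ, Z)), add(add(SZ, SSZ), mul(Z, Z)))
  →2  mul(mul(S(add(Z, mul(Z, SZ))), add(SSSZ, Z)), add(add(SZ, SSZ), mul(Z, Z)))
  →3  mul(add(add(SSSZ, Z), mul(add(Z, mul(Z, SZ)), add(SSSZ, Z))), add(add(SZ, SSZ), mul(Z, Z)))
  →4  mul(add(S(add(SSZ, Z)), mul(add(Z, mul(Z, SZ)), add(SSSZ, Z))), add(add(SZ, SSZ), mul(Z, Z)))
  →5  mul(S(add(add(SSZ, Z), mul(add(Z, mul(Z, SZ)), add(SSSZ, Z)))), add(add(SZ, SSZ), mul(Z, Z)))
  →6  add(add(add(SZ, SSZ), mul(Z, Z)), mul(add(add(SSZ, Z), mul(add(Z, mul(Z, SZ)), add(SSSZ, Z))), add(add(SZ, SSZ), mul(Z, Z))))
  →7  add(add(S(add(Z, SSZ)), mul(Z, Z)), mul(add(add(SSZ, Z), mul(add(Z, mul(Z, SZ)), add(SSSZ, Z))), add(add(SZ, SSZ), mul(Z, Z))))
  →8  add(S(add(add(Z, SSZ), mul(Z, Z))), mul(add(add(SSZ, Z), mul(add(Z, mul(Z, SZ)), add(SSSZ, Z))), add(add(SZ, SSZ), mul(Z, Z))))
  →9  S(add(add(add(Z, SSZ), mul(Z, Z)), mul(add(add(SSZ, Z), mul(add(Z, mul(Z, SZ)), add(SSSZ, Z))), add(add(SZ, SSZ), mul(Z, Z)))))
  →10  S(add(add(SSZ, mul(Z, Z)), mul(add(add(SSZ, Z), mul(add(Z, mul(Z, SZ)), add(SSSZ, Z))), add(add(SZ, SSZ), mul(Z, Z)))))
  →11  S(add(S(add(SZ, mul(Z, Z))), mul(add(add(SSZ, Z), mul(add(Z, mul(Z, SZ)), add(SSSZ, Z))), add(add(SZ, SSZ), mul(Z, Z)))))
  →12  S(S(add(add(SZ, mul(Z, Z)), mul(add(add(SSZ, Z), mul(add(Z, mul(Z, SZ)), add(SSSZ, Z))), add(add(SZ, SSZ), mul(Z, Z))))))
  →13  S(S(add(S(add(Z, mul(Z, Z))), mul(add(add(SSZ, Z), mul(add(Z, mul(Z, SZ)), add(SSSZ, Z))), add(add(SZ, SSZ), mul(Z, Z))))))
  →14  S(S(S(add(add(Z, mul(Z, Z)), mul(add(add(SSZ, Z), mul(add(Z, mul(Z, SZ)), add(SSSZ, Z))), add(add(SZ, SSZ), mul(Z, Z)))))))
  →15  S(S(S(add(mul(Z, Z), mul(add(add(SSZ, Z), mul(add(Z, mul(Z, SZ)), add(SSSZ, Z))), add(add(SZ, SSZ), mul(Z, Z)))))))
  →16  S(S(S(add(Z, mul(add(add(SSZ, Z), mul(add(Z, mul(Z, SZ)), add(SSSZ, Z))), add(add(SZ, SSZ), mul(Z, Z)))))))
  →17  S(S(S(mul(add(add(SSZ, Z), mul(add(Z, mul(Z, SZ)), add(SSSZ, Z))), add(add(SZ, SSZ), mul(Z, Z))))))
  →18  S(S(S(mul(add(S(add(SZ, Z)), mul(add(Z, mul(Z, SZ)), add(SSSZ, Z))), add(add(SZ, SSZ), mul(Z, Z))))))
  →19  S(S(S(mul(S(add(add(SZ, Z), mul(add(Z, mul(Z, SZ)), add(SSSZ, Z)))), add(add(SZ, SSZ), mul(Z, Z))))))
  →20  S(S(S(add(add(add(SZ, SSZ), mul(Z, Z)), mul(add(add(SZ, Z), mul(add(Z, mul(Z, SZ)), add(SSSZ, Z))), add(add(SZ, SSZ), mul(Z, Z)))))))
  →21  S(S(S(add(add(S(add(Z, SSZ)), mul(Z, Z)), mul(add(add(SZ, Z), mul(add(Z, mul(Z, SZ)), add(SSSZ, Z))), add(add(SZ, SSZ), mul(Z, Z)))))))
  →22  S(S(S(add(S(add(add(Z, SSZ), mul(Z, Z))), mul(add(add(SZ, Z), mul(add(Z, mul(Z, SZ)), add(SSSZ, Z))), add(add(SZ, SSZ), mul(Z, Z)))))))
  →23  S(S(S(S(add(add(add(Z, SSZ), mul(Z, Z)), mul(add(add(SZ, Z), mul(add(Z, mul(Z, SZ)), add(SSSZ, Z))), add(add(SZ, SSZ), mul(Z, Z))))))))
  →24  S(S(S(S(add(add(SSZ, mul(Z, Z)), mul(add(add(SZ, Z), mul(add(Z, mul(Z, SZ)), add(SSSZ, Z))), add(add(SZ, SSZ), mul(Z, Z))))))))
  →25  S(S(S(S(add(S(add(SZ, mul(Z, Z))), mul(add(add(SZ, Z), mul(add(Z, mul(Z, SZ)), add(SSSZ, Z))), add(add(SZ, SSZ), mul(Z, Z))))))))
  →26  S(S(S(S(S(add(add(SZ, mul(Z, Z)), mul(add(add(SZ, Z), mul(add(Z, mul(Z, SZ)), add(SSSZ, Z))), add(add(SZ, SSZ), mul(Z, Z)))))))))
  →27  S(S(S(S(S(add(S(add(Z, mul(Z, Z))), mul(add(add(SZ, Z), mul(add(Z, mul(Z, SZ)), add(SSSZ, Z))), add(add(SZ, SSZ), mul(Z, Z)))))))))
  →28  S(S(S(S(S(S(add(add(Z, mul(Z, Z)), mul(add(add(SZ, Z), mul(add(Z, mul(Z, SZ)), add(SSSZ, Z))), add(add(SZ, SSZ), mul(Z, Z))))))))))
  →29  S(S(S(S(S(S(add(mul(Z, Z), mul(add(add(SZ, Z), mul(add(Z, mul(Z, SZ)), add(SSSZ, Z))), add(add(SZ, SSZ), mul(Z, Z))))))))))
  →30  S(S(S(S(S(S(add(Z, mul(add(add(SZ, Z), mul(add(Z, mul(Z, SZ)), add(SSSZ, Z))), add(add(SZ, SSZ), mul(Z, Z))))))))))
  →31  S(S(S(S(S(S(mul(add(add(SZ, Z), mul(add(Z, mul(Z, SZ)), add(SSSZ, Z))), add(add(SZ, SSZ), mul(Z, Z)))))))))
  →32  S(S(S(S(S(S(mul(add(S(add(Z, Z)), mul(add(Z, mul(Z, SZ)), add(SSSZ, Z))), add(add(SZ, SSZ), mul(Z, Z)))))))))
  →33  S(S(S(S(S(S(mul(S(add(add(Z, Z), mul(add(Z, mul(Z, SZ)), add(SSSZ, Z)))), add(add(SZ, SSZ), mul(Z, Z)))))))))
  →34  S(S(S(S(S(S(add(add(add(SZ, SSZ), mul(Z, Z)), mul(add(add(Z, Z), mul(add(Z, mul(Z, SZ)), add(SSSZ, Z))), add(add(SZ, SSZ), mul(Z, Z))))))))))
  →35  S(S(S(S(S(S(add(add(S(add(Z, SSZ)), mul(Z, Z)), mul(add(add(Z, Z), mul(add(Z, mul(Z, SZ)), add(SSSZ, Z))), add(add(SZ, SSZ), mul(Z, Z))))))))))
  →36  S(S(S(S(S(S(add(S(add(add(Z, SSZ), mul(Z, Z))), mul(add(add(Z, Z), mul(add(Z, mul(Z, SZ)), add(SSSZ, Z))), add(add(SZ, SSZ), mul(Z, Z))))))))))
  →37  S(S(S(S(S(S(S(add(add(add(Z, SSZ), mul(Z, Z)), mul(add(add(Z, Z), mul(add(Z, mul(Z, SZ)), add(SSSZ, Z))), add(add(SZ, SSZ), mul(Z, Z)))))))))))
  →38  S(S(S(S(S(S(S(add(add(SSZ, mul(Z, Z)), mul(add(add(Z, Z), mul(add(Z, mul(Z, SZ)), add(SSSZ, Z))), add(add(SZ, SSZ), mul(Z, Z)))))))))))
  →39  S(S(S(S(S(S(S(add(S(add(SZ, mul(Z, Z))), mul(add(add(Z, Z), mul(add(Z, mul(Z, SZ)), add(SSSZ, Z))), add(add(SZ, SSZ), mul(Z, Z)))))))))))
  →40  S(S(S(S(S(S(S(S(add(add(SZ, mul(Z, Z)), mul(add(add(Z, Z), mul(add(Z, mul(Z, SZ)), add(SSSZ, Z))), add(add(SZ, SSZ), mul(Z, Z))))))))))))
  →41  S(S(S(S(S(S(S(S(add(S(add(Z, mul(Z, Z))), mul(add(add(Z, Z), mul(add(Z, mul(Z, SZ)), add(SSSZ, Z))), add(add(SZ, SSZ), mul(Z, Z))))))))))))
  →42  S(S(S(S(S(S(S(S(S(add(add(Z, mul(Z, Z)), mul(add(add(Z, Z), mul(add(Z, mul(Z, SZ)), add(SSSZ, Z))), add(add(SZ, SSZ), mul(Z, Z)))))))))))))
  →43  S(S(S(S(S(S(S(S(S(add(mul(Z, Z), mul(add(add(Z, Z), mul(add(Z, mul(Z, SZ)), add(SSSZ, Z))), add(add(SZ, SSZ), mul(Z, Z)))))))))))))
  →44  S(S(S(S(S(S(S(S(S(add(Z, mul(add(add(Z, Z), mul(add(Z, mul(Z, SZ)), add(SSSZ, Z))), add(add(SZ, SSZ), mul(Z, Z)))))))))))))
  →45  S(S(S(S(S(S(S(S(S(mul(add(add(Z, Z), mul(add(Z, mul(Z, SZ)), add(SSSZ, Z))), add(add(SZ, SSZ), mul(Z, Z))))))))))))
  →46  S(S(S(S(S(S(S(S(S(mul(add(Z, mul(add(Z, mul(Z, SZ)), add(SSSZ, Z))), add(add(SZ, SSZ), mul(Z, Z))))))))))))
  →47  S(S(S(S(S(S(S(S(S(mul(mul(add(Z, mul(Z, SZ)), add(SSSZ, Z)), add(add(SZ, SSZ), mul(Z, Z))))))))))))
  →48  S(S(S(S(S(S(S(S(S(mul(mul(mul(Z, SZ), add(SSSZ, Z)), add(add(SZ, SSZ), mul(Z, Z))))))))))))
  →49  S(S(S(S(S(S(S(S(S(mul(mul(Z, add(SSSZ, Z)), add(add(SZ, SSZ), mul(Z, Z))))))))))))
  →50  S(S(S(S(S(S(S(S(S(mul(Z, add(add(SZ, SSZ), mul(Z, Z))))))))))))
  →51  S^9(Z)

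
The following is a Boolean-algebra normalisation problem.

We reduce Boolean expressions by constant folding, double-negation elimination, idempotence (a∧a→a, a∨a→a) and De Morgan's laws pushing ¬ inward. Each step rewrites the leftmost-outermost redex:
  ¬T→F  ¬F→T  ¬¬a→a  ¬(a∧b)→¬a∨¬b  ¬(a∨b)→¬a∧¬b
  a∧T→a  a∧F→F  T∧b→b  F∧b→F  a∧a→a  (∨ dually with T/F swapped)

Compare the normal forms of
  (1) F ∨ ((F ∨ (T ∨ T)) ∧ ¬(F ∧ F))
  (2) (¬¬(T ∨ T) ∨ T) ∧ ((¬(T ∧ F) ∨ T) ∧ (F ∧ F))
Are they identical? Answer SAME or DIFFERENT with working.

Answer: DIFFERENT — A ⇓ T, B ⇓ F

Working:
Term A:
  start: F ∨ ((F ∨ (T ∨ T)) ∧ ¬(F ∧ F))
  →1  (F ∨ (T ∨ T)) ∧ ¬(F ∧ F)
  →2  (T ∨ T) ∧ ¬(F ∧ F)
  →3  T ∧ ¬(F ∧ F)
  →4  ¬(F ∧ F)
  →5  ¬F ∨ ¬F
  →6  ¬F
  →7  T

Term B:
  start: (¬¬(T ∨ T) ∨ T) ∧ ((¬(T ∧ F) ∨ T) ∧ (F ∧ F))
  →1  T ∧ ((¬(T ∧ F) ∨ T) ∧ (F ∧ F))
  →2  (¬(T ∧ F) ∨ T) ∧ (F ∧ F)
  →3  T ∧ (F ∧ F)
  →4  F ∧ F
  →5  F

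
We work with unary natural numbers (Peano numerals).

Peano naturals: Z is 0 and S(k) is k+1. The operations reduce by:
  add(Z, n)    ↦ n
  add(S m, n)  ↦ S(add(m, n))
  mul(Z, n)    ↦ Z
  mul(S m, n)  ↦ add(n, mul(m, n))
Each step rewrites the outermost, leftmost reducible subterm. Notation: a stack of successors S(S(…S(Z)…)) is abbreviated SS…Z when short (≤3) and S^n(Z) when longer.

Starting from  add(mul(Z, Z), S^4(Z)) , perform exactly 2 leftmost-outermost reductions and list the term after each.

Answer: after 2 steps: S^4(Z)

Working:
  start: add(mul(Z, Z), S^4(Z))
  [1] add(Z, S^4(Z))
  [2] S^4(Z)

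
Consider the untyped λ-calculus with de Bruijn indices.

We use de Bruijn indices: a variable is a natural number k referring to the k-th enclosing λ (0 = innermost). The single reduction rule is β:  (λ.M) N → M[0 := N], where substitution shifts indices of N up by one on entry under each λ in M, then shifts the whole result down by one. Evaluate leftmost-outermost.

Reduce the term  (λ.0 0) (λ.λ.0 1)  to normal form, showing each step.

Answer: normal form = λ.0 (λ.λ.0 1)  (in 2 steps)

Working:
  start: (λ.0 0) (λ.λ.0 1)
  [1] (λ.λ.0 1) (λ.λ.0 1)
  [2] λ.0 (λ.λ.0 1)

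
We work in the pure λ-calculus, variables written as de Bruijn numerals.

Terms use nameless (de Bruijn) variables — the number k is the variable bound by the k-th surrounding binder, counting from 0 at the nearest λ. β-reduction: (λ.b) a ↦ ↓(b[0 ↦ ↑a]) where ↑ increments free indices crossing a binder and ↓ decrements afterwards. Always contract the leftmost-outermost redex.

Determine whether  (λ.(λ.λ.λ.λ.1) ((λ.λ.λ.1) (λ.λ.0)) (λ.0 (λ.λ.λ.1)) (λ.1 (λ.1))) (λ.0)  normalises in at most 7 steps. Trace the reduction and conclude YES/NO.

Answer: YES — reaches normal form λ.λ.λ.1 in 5 ≤ 7 steps

Derivation:
  start: (λ.(λ.λ.λ.λ.1) ((λ.λ.λ.1) (λ.λ.0)) (λ.0 (λ.λ.λ.1)) (λ.1 (λ.1))) (λ.0)
  →1  (λ.λ.λ.λ.1) ((λ.λ.λ.1) (λ.λ.0)) (λ.0 (λ.λ.λ.1)) (λ.(λ.0) (λ.1))
  →2  (λ.λ.λ.1) (λ.0 (λ.λ.λ.1)) (λ.(λ.0) (λ.1))
  →3  (λ.λ.1) (λ.(λ.0) (λ.1))
  →4  λ.λ.(λ.0) (λ.1)
  →5  λ.λ.λ.1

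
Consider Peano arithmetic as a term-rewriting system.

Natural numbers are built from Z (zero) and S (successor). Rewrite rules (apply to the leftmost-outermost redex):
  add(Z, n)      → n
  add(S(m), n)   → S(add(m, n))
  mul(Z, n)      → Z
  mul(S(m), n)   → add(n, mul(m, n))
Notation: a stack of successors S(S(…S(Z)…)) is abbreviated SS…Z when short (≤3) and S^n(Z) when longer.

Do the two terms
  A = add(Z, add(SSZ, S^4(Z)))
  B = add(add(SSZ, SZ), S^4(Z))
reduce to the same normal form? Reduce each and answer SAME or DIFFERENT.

Answer: DIFFERENT — A ⇓ S^6(Z), B ⇓ S^7(Z)

Working:
Term A:
  start: add(Z, add(SSZ, S^4(Z)))
  →1  add(SSZ, S^4(Z))
  →2  S(add(SZ, S^4(Z)))
  →3  S(S(add(Z, S^4(Z))))
  →4  S^6(Z)

Term B:
  start: add(add(SSZ, SZ), S^4(Z))
  →1  add(S(add(SZ, SZ)), S^4(Z))
  →2  S(add(add(SZ, SZ), S^4(Z)))
  →3  S(add(S(add(Z, SZ)), S^4(Z)))
  →4  S(S(add(add(Z, SZ), S^4(Z))))
  →5  S(S(add(SZ, S^4(Z))))
  →6  S(S(S(add(Z, S^4(Z)))))
  →7  S^7(Z)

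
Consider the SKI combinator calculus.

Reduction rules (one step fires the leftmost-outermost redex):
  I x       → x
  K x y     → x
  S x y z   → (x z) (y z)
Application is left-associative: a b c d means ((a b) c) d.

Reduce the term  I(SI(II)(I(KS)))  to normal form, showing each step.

Answer: normal form = S  (in 5 steps)

Reduction:
  start: I(SI(II)(I(KS)))
  step 1: SI(II)(I(KS))
  step 2: I(I(KS))(II(I(KS)))
  step 3: I(KS)(II(I(KS)))
  step 4: KS(II(I(KS)))
  step 5: S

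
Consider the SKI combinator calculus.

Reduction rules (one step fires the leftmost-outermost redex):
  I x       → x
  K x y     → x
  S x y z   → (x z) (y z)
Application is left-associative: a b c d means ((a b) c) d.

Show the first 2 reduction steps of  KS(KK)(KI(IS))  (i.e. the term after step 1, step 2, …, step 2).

Answer: after 2 steps: SI

Derivation:
  start: KS(KK)(KI(IS))
  [1] S(KI(IS))
  [2] SI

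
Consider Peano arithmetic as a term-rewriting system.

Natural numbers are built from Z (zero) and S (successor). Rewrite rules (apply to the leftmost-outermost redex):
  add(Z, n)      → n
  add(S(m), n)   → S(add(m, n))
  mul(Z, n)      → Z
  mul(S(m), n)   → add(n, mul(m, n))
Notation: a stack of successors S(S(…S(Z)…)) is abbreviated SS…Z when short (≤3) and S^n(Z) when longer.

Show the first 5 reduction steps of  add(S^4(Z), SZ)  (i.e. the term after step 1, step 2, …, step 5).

  start: add(S^4(Z), SZ)
  step 1: S(add(SSSZ, SZ))
  step 2: S(S(add(SSZ, SZ)))
  step 3: S(S(S(add(SZ, SZ))))
  step 4: S(S(S(S(add(Z, SZ)))))
  step 5: S^5(Z)

Answer: after 5 steps: S^5(Z)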